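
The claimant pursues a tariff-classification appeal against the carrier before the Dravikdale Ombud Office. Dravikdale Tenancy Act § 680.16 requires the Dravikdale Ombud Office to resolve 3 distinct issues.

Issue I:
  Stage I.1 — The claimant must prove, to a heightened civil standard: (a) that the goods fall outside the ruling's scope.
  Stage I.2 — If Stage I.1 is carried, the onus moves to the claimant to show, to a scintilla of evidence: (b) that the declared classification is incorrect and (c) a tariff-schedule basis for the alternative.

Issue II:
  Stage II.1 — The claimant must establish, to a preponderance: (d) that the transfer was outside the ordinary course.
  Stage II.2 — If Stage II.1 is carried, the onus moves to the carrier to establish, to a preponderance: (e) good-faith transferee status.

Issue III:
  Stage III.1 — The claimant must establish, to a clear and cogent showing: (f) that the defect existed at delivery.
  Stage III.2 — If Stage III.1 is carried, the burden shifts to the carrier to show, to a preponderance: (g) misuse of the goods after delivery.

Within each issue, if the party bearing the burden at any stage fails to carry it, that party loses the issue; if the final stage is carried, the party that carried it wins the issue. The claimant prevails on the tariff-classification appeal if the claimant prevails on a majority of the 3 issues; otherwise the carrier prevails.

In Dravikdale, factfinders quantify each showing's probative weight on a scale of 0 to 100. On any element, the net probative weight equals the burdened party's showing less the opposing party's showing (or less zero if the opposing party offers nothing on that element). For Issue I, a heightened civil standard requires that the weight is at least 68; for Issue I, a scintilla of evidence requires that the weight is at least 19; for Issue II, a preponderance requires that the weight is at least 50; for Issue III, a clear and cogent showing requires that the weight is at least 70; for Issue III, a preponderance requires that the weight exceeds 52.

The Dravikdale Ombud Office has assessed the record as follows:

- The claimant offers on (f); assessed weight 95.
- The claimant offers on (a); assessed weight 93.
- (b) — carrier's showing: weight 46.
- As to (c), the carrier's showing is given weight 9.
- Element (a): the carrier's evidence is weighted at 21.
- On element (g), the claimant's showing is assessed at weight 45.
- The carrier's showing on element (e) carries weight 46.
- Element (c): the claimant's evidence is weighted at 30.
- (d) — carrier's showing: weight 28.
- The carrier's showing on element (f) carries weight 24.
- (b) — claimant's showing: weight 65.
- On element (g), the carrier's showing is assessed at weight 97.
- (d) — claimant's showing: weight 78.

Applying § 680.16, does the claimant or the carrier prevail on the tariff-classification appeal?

claimant

— Issue I —
Stage I.1 (claimant, a heightened civil standard, weight is at least 68): (a) net 93−21=72 ≥ 68 — meets.
  All elements met. The claimant retains the burden for Stage I.2.
Stage I.2 (claimant, a scintilla of evidence, weight is at least 19): (b) net 65−46=19 ≥ 19 — meets; (c) net 30−9=21 ≥ 19 — meets.
  The claimant carries the last stage.
All stages carried — the claimant prevails on this issue.
— Issue II —
At Stage II.1 the claimant must meet a preponderance (weight is at least 50): on (d) the weight is 78 less the opposing 28 gives net 50, ≥ 50, so (d) meets the standard.
  The claimant carries Stage II.1; the carrier now bears the burden.
At Stage II.2 the carrier must meet a preponderance (weight is at least 50): on (e) the weight is 46, which does not reach 50, so (e) does not meet the standard.
  Not every element is met, so the carrier fails to carry Stage II.2.
The analysis ends at Stage II.2; the claimant prevails on this issue.
— Issue III —
Stage III.1 — burden on claimant; standard: a clear and cogent showing (weight is at least 70).
    (f): 95 − 24 = 71 ≥ 70 [met]
  The claimant carries Stage III.1; the carrier now bears the burden.
Stage III.2 — burden on carrier; standard: a preponderance (weight exceeds 52).
    (g): 97 − 45 = 52 ≤ 52 [not met]
  The carrier does not carry Stage III.2.
The analysis ends at Stage III.2; the claimant prevails on this issue.
Per-issue: Issue I → claimant; Issue II → claimant; Issue III → claimant. The claimant must prevail on a majority of issues; overall, the claimant prevails.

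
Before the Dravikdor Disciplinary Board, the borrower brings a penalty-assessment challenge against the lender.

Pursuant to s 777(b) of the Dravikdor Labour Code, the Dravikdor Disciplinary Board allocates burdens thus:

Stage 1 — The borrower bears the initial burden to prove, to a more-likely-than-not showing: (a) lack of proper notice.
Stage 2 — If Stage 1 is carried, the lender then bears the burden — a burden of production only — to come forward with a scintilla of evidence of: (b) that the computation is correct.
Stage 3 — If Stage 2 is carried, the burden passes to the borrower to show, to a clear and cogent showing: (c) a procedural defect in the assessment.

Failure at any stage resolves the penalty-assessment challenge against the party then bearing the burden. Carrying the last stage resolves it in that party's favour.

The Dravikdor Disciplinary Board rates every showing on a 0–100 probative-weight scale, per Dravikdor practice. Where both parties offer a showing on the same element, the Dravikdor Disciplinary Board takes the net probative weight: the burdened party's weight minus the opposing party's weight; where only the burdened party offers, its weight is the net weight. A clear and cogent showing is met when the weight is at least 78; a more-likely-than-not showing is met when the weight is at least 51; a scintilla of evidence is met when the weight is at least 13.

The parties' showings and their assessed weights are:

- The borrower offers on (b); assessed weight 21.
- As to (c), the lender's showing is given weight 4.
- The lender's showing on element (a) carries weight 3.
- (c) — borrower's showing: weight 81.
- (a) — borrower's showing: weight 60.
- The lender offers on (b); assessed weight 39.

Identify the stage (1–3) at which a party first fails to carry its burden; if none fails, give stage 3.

stage 3

Stage 1 (borrower, a more-likely-than-not showing, weight is at least 51): (a) net 60−3=57 ≥ 51 — meets.
  The borrower carries Stage 1; the lender now bears the burden.
Stage 2 (lender, a scintilla of evidence, weight is at least 13): (b) net 39−21=18 ≥ 13 — meets.
  All elements met. The burden passes to the borrower.
Stage 3 (borrower, a clear and cogent showing, weight is at least 78): (c) net 81−4=77 < 78 — fails.
  Stage 3 not carried; the borrower fails its burden.
The analysis ends at Stage 3; the lender prevails.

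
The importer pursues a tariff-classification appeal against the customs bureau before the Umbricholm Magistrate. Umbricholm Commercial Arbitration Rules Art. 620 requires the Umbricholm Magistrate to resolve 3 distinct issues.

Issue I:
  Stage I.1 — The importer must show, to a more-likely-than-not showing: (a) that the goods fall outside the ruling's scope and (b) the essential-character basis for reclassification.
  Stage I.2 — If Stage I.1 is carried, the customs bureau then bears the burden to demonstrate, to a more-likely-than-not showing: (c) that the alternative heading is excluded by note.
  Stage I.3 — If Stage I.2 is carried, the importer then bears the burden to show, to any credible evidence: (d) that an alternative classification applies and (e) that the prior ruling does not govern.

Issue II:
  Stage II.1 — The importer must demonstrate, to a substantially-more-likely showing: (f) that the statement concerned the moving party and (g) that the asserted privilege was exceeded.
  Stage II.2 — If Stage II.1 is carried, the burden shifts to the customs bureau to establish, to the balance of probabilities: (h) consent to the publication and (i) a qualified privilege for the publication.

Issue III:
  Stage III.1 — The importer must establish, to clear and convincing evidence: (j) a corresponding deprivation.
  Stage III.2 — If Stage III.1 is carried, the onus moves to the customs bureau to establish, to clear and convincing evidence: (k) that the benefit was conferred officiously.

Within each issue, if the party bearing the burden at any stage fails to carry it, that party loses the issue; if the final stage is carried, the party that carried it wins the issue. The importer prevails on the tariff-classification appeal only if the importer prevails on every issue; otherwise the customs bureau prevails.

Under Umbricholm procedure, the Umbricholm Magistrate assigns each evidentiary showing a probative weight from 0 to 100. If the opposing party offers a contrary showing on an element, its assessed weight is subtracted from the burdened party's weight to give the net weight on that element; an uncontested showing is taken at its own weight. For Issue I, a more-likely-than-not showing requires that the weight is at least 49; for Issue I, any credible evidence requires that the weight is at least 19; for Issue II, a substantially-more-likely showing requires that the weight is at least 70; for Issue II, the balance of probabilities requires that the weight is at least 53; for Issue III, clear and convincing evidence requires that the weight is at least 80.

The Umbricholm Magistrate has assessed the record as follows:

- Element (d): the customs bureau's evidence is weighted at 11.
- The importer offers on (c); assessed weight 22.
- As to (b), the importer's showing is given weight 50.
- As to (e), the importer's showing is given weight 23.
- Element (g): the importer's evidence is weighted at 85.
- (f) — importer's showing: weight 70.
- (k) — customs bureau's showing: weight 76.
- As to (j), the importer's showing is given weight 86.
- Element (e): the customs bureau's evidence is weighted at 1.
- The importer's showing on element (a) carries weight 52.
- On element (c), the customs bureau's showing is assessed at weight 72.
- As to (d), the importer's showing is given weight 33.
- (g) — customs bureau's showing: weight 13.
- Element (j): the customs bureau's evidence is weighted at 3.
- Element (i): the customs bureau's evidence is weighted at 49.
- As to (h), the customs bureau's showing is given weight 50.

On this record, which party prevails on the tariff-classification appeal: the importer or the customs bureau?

— Issue I —
At Stage I.1 the importer must meet a more-likely-than-not showing (weight is at least 49): on (a) the weight is 52, ≥ 49, so (a) meets the standard; on (b) the weight is 50, ≥ 49, so (b) meets the standard.
  Stage I.1 is satisfied; the onus moves to the customs bureau.
At Stage I.2 the customs bureau must meet a more-likely-than-not showing (weight is at least 49): on (c) the weight is 72 less the opposing 22 gives net 50, ≥ 49, so (c) meets the standard.
  Stage I.2 is satisfied; the onus moves to the importer.
At Stage I.3 the importer must meet any credible evidence (weight is at least 19): on (d) the weight is 33 less the opposing 11 gives net 22, which does reach 19, so (d) meets the standard; on (e) the weight is 23 less the opposing 1 gives net 22, ≥ 19, so (e) meets the standard.
  All elements met at the final stage.
Every stage carried; the importer prevails on this issue.
— Issue II —
Stage II.1 (importer, a substantially-more-likely showing, weight is at least 70): (f) 70 ≥ 70 — meets; (g) net 85−13=72 ≥ 70 — meets.
  Stage II.1 carried; the burden shifts to the customs bureau.
Stage II.2 (customs bureau, the balance of probabilities, weight is at least 53): (h) 50 < 53 — fails; (i) 49 < 53 — fails.
  Not every element is met, so the customs bureau fails to carry Stage II.2.
The analysis ends at Stage II.2; the importer prevails on this issue.
— Issue III —
Stage III.1 (importer, clear and convincing evidence, weight is at least 80): (j) net 86−3=83 ≥ 80 — meets.
  Stage III.1 carried; the burden shifts to the customs bureau.
Stage III.2 (customs bureau, clear and convincing evidence, weight is at least 80): (k) 76 < 80 — fails.
  Stage III.2 not carried; the customs bureau fails its burden.
The analysis ends at Stage III.2; the importer prevails on this issue.
Per-issue: Issue I → importer; Issue II → importer; Issue III → importer. The importer must prevail on every issue; overall, the importer prevails.

importer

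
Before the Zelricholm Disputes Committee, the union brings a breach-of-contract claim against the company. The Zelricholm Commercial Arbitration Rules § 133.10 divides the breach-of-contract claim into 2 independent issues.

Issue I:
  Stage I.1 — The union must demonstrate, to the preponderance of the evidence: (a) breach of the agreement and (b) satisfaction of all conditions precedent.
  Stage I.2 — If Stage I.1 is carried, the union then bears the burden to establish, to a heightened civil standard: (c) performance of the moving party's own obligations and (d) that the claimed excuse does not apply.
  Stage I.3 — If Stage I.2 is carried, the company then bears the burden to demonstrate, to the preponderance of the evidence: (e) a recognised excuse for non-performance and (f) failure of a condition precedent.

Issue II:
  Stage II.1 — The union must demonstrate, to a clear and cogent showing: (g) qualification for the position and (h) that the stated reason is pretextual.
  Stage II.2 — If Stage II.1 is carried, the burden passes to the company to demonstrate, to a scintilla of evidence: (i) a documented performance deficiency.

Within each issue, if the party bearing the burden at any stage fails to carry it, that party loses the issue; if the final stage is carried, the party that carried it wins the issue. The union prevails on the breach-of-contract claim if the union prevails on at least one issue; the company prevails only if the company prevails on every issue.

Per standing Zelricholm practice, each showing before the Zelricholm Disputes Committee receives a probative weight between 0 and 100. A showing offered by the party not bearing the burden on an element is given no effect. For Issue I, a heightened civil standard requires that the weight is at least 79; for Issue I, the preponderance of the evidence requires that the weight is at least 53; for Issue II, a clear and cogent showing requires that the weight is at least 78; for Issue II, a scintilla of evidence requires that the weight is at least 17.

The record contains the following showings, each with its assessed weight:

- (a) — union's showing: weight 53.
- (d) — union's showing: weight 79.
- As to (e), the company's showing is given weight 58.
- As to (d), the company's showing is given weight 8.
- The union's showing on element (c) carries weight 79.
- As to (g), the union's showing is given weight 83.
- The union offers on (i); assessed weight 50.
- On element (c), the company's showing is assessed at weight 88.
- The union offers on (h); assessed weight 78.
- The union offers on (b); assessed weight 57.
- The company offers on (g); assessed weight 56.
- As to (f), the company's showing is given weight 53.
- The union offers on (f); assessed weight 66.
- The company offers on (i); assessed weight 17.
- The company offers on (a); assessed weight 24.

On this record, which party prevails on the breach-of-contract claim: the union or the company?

company

— Issue I —
Stage I.1 (union, the preponderance of the evidence, weight is at least 53): (a) 53 (company's 24 disregarded) ≥ 53 — meets; (b) 57 ≥ 53 — meets.
  Stage I.1 is satisfied; the union continues to bear the burden.
Stage I.2 (union, a heightened civil standard, weight is at least 79): (c) 79 (company's 88 disregarded) ≥ 79 — meets; (d) 79 (company's 8 disregarded) ≥ 79 — meets.
  Stage I.2 is satisfied; the onus moves to the company.
Stage I.3 (company, the preponderance of the evidence, weight is at least 53): (e) 58 ≥ 53 — meets; (f) 53 (union's 66 disregarded) ≥ 53 — meets.
  Stage I.3 carried; the final stage is satisfied.
Every stage carried; the company prevails on this issue.
— Issue II —
Stage II.1 — burden on union; standard: a clear and cogent showing (weight is at least 78).
    (g): 83 (company's 56 disregarded) ≥ 78 [met]
    (h): 78 ≥ 78 [met]
  All elements met. The burden passes to the company.
Stage II.2 — burden on company; standard: a scintilla of evidence (weight is at least 17).
    (i): 17 (union's 50 disregarded) ≥ 17 [met]
  The company carries the last stage.
With every stage satisfied, the company prevails on this issue.
Per-issue: Issue I → company; Issue II → company. The union must prevail on at least one issue; overall, the company prevails.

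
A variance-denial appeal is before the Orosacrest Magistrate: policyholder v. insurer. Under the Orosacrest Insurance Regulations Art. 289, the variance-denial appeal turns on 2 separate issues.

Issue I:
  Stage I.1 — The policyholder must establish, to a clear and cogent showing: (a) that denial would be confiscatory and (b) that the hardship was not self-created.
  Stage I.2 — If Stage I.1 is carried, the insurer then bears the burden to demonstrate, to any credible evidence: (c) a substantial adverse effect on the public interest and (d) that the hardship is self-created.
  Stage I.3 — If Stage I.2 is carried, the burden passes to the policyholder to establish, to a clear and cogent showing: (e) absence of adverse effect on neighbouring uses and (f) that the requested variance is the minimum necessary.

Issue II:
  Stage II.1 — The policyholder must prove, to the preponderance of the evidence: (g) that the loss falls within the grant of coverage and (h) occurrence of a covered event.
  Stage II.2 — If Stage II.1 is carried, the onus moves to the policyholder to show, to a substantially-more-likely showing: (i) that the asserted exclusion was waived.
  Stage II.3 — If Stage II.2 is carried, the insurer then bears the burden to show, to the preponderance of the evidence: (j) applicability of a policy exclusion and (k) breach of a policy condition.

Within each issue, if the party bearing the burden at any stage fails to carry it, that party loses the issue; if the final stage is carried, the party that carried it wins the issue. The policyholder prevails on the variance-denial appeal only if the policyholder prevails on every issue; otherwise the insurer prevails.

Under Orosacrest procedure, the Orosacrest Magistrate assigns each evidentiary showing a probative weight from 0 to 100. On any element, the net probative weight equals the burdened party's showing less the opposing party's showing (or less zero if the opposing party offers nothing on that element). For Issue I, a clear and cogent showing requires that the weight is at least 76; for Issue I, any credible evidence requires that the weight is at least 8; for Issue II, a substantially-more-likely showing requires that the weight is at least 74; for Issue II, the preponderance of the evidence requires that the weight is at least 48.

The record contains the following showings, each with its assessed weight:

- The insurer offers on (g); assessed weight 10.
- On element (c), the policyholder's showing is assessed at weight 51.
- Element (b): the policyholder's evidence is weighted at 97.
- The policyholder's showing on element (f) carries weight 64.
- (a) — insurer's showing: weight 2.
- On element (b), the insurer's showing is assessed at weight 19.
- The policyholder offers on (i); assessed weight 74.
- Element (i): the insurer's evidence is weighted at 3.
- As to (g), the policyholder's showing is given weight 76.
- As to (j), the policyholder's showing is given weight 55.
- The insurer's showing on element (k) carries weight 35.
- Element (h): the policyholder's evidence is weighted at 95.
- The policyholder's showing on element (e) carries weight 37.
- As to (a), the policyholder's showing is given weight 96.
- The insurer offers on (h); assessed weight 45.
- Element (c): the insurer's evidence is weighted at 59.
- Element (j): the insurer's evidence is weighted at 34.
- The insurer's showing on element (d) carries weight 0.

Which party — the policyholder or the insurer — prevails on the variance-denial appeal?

— Issue I —
Stage I.1 (policyholder, a clear and cogent showing, weight is at least 76): (a) net 96−2=94 ≥ 76 — meets; (b) net 97−19=78 ≥ 76 — meets.
  All elements met. The burden passes to the insurer.
Stage I.2 (insurer, any credible evidence, weight is at least 8): (c) net 59−51=8 ≥ 8 — meets; (d) 0 < 8 — fails.
  Stage I.2 not carried; the insurer fails its burden.
The analysis ends at Stage I.2; the policyholder prevails on this issue.
— Issue II —
Stage II.1 — burden on policyholder; standard: the preponderance of the evidence (weight is at least 48).
    (g): 76 − 10 = 66 ≥ 48 [met]
    (h): 95 − 45 = 50 ≥ 48 [met]
  Stage II.1 is satisfied; the policyholder continues to bear the burden.
Stage II.2 — burden on policyholder; standard: a substantially-more-likely showing (weight is at least 74).
    (i): 74 − 3 = 71 < 74 [not met]
  Stage II.2 not carried; the policyholder fails its burden.
So the insurer prevails on this issue.
Per-issue: Issue I → policyholder; Issue II → insurer. The policyholder must prevail on every issue; overall, the insurer prevails.

insurer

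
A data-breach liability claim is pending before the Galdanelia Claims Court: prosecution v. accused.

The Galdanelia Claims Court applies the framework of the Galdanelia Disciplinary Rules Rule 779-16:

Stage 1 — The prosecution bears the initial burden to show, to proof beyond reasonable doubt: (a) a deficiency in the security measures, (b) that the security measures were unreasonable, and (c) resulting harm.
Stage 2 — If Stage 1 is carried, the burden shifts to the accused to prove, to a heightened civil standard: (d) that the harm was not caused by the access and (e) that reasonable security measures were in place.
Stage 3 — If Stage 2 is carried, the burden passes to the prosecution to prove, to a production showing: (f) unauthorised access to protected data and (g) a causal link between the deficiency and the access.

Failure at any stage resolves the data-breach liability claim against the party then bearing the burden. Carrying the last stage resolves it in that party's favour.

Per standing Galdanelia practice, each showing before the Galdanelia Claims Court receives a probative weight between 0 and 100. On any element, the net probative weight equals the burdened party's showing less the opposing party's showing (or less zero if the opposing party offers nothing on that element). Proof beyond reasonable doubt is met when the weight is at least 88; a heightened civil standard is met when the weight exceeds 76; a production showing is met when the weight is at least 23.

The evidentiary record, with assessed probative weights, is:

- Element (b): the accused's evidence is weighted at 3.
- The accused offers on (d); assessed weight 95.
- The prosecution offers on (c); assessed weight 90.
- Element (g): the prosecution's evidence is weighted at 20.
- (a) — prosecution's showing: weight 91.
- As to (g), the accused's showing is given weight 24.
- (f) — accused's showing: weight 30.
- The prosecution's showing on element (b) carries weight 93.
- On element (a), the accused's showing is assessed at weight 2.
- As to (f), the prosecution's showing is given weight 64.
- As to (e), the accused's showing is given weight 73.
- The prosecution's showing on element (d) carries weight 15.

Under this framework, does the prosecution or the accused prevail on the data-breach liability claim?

prosecution

At Stage 1 the prosecution must meet proof beyond reasonable doubt (weight is at least 88): on (a) the weight is 91 less the opposing 2 gives net 89, ≥ 88, so (a) meets the standard; on (b) the weight is 93 less the opposing 3 gives net 90, which does reach 88, so (b) meets the standard; on (c) the weight is 90, ≥ 88, so (c) meets the standard.
  Stage 1 carried; the burden shifts to the accused.
At Stage 2 the accused must meet a heightened civil standard (weight exceeds 76): on (d) the weight is 95 less the opposing 15 gives net 80, > 76, so (d) meets the standard; on (e) the weight is 73, ≤ 76, so (e) does not meet the standard.
  Stage 2 not carried; the accused fails its burden.
So the prosecution prevails.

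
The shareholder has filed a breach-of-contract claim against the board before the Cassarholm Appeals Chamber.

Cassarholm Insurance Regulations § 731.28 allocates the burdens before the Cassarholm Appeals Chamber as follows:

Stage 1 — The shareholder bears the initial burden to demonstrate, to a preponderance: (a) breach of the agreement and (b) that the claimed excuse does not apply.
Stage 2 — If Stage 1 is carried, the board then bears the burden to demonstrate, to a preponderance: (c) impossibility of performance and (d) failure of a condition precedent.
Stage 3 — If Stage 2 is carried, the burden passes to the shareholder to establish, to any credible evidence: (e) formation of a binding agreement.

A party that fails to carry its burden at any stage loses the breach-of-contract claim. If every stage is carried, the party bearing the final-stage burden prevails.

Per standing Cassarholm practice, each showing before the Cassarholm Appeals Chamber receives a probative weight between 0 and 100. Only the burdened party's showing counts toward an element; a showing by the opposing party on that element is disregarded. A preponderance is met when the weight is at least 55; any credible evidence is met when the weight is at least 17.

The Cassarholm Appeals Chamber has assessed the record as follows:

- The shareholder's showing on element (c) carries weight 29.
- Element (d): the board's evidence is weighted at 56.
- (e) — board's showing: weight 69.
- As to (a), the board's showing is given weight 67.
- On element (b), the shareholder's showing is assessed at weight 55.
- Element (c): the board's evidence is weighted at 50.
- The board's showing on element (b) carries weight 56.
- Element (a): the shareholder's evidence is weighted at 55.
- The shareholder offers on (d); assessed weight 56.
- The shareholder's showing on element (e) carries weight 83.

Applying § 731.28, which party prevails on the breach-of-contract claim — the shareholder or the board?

shareholder

Stage 1 (shareholder, a preponderance, weight is at least 55): (a) 55 (board's 67 disregarded) ≥ 55 — meets; (b) 55 (board's 56 disregarded) ≥ 55 — meets.
  All elements met. The burden passes to the board.
Stage 2 (board, a preponderance, weight is at least 55): (c) 50 (shareholder's 29 disregarded) < 55 — fails; (d) 56 (shareholder's 56 disregarded) ≥ 55 — meets.
  Stage 2 not carried; the board fails its burden.
The shareholder prevails.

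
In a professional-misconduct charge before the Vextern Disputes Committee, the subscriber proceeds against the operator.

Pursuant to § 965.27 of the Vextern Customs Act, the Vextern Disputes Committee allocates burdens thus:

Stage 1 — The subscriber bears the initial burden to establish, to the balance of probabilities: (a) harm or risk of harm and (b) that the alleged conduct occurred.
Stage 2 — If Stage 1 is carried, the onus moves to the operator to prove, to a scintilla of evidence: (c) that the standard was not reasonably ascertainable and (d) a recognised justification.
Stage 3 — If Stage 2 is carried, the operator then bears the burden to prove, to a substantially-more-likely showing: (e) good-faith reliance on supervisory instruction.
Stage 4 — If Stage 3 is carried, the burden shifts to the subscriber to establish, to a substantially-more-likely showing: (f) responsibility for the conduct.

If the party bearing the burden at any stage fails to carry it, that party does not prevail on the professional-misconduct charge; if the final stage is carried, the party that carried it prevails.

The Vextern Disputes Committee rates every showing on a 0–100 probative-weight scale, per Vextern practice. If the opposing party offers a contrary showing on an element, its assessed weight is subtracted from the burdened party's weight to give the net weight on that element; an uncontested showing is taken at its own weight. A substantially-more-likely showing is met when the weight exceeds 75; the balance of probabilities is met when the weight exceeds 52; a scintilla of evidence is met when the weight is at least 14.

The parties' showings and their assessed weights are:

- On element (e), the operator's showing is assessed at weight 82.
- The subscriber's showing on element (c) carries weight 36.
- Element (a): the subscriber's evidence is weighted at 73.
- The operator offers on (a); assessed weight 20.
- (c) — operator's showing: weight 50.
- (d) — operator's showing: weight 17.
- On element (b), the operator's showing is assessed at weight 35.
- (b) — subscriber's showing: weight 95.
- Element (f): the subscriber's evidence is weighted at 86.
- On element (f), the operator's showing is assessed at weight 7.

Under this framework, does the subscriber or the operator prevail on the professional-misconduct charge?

subscriber

Stage 1 (subscriber, the balance of probabilities, weight exceeds 52): (a) net 73−20=53 > 52 — meets; (b) net 95−35=60 > 52 — meets.
  Stage 1 carried; the burden shifts to the operator.
Stage 2 (operator, a scintilla of evidence, weight is at least 14): (c) net 50−36=14 ≥ 14 — meets; (d) 17 ≥ 14 — meets.
  Stage 2 is satisfied; the operator continues to bear the burden.
Stage 3 (operator, a substantially-more-likely showing, weight exceeds 75): (e) 82 > 75 — meets.
  All elements met. The burden passes to the subscriber.
Stage 4 (subscriber, a substantially-more-likely showing, weight exceeds 75): (f) net 86−7=79 > 75 — meets.
  All elements met at the final stage.
All stages carried — the subscriber prevails.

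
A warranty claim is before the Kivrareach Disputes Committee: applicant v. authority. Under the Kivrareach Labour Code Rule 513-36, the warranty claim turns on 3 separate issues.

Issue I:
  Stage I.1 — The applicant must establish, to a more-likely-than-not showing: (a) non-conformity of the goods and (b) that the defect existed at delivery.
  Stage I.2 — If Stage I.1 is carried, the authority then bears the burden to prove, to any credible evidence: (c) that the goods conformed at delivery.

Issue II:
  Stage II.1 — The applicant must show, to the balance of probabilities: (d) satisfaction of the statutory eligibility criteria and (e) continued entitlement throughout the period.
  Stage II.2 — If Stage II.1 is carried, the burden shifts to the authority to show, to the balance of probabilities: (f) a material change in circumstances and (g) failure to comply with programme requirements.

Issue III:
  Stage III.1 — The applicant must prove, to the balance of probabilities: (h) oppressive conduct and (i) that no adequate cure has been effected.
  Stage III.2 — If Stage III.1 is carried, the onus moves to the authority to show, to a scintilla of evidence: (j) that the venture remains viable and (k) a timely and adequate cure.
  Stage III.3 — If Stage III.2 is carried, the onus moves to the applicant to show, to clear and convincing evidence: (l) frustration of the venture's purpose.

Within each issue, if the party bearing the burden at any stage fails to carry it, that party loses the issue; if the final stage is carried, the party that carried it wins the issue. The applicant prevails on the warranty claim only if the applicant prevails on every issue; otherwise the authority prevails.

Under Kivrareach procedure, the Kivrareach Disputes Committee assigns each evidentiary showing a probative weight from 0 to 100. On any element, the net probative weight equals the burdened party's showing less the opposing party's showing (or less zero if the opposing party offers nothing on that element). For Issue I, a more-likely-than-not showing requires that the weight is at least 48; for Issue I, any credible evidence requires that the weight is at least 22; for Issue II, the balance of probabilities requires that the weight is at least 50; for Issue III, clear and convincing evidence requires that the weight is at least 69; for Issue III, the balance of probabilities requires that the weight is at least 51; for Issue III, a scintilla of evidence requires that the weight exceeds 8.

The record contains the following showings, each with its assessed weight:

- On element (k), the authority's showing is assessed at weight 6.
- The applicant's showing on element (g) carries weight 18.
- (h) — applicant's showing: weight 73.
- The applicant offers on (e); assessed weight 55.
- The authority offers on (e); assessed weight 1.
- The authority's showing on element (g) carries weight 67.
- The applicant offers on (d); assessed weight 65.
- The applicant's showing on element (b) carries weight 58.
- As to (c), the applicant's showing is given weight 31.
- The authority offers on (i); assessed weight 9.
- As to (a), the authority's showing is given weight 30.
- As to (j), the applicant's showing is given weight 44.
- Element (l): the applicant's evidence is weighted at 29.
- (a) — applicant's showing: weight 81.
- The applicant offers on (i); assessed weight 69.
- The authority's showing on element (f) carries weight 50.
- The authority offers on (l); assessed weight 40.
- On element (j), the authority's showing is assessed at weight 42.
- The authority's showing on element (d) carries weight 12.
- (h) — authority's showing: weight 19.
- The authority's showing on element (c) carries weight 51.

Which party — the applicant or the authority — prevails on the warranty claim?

— Issue I —
Stage I.1 (applicant, a more-likely-than-not showing, weight is at least 48): (a) net 81−30=51 ≥ 48 — meets; (b) 58 ≥ 48 — meets.
  Stage I.1 is satisfied; the onus moves to the authority.
Stage I.2 (authority, any credible evidence, weight is at least 22): (c) net 51−31=20 < 22 — fails.
  The authority does not carry Stage I.2.
So the applicant prevails on this issue.
— Issue II —
At Stage II.1 the applicant must meet the balance of probabilities (weight is at least 50): on (d) the weight is 65 less the opposing 12 gives net 53, ≥ 50, so (d) meets the standard; on (e) the weight is 55 less the opposing 1 gives net 54, ≥ 50, so (e) meets the standard.
  The applicant carries Stage II.1; the authority now bears the burden.
At Stage II.2 the authority must meet the balance of probabilities (weight is at least 50): on (f) the weight is 50, which does reach 50, so (f) meets the standard; on (g) the weight is 67 less the opposing 18 gives net 49, < 50, so (g) does not meet the standard.
  Stage II.2 not carried; the authority fails its burden.
The analysis ends at Stage II.2; the applicant prevails on this issue.
— Issue III —
Stage III.1 (applicant, the balance of probabilities, weight is at least 51): (h) net 73−19=54 ≥ 51 — meets; (i) net 69−9=60 ≥ 51 — meets.
  All elements met. The burden passes to the authority.
Stage III.2 (authority, a scintilla of evidence, weight exceeds 8): (j) net 42−44=-2 ≤ 8 — fails; (k) 6 ≤ 8 — fails.
  Not every element is met, so the authority fails to carry Stage III.2.
The analysis ends at Stage III.2; the applicant prevails on this issue.
Per-issue: Issue I → applicant; Issue II → applicant; Issue III → applicant. The applicant must prevail on every issue; overall, the applicant prevails.

applicant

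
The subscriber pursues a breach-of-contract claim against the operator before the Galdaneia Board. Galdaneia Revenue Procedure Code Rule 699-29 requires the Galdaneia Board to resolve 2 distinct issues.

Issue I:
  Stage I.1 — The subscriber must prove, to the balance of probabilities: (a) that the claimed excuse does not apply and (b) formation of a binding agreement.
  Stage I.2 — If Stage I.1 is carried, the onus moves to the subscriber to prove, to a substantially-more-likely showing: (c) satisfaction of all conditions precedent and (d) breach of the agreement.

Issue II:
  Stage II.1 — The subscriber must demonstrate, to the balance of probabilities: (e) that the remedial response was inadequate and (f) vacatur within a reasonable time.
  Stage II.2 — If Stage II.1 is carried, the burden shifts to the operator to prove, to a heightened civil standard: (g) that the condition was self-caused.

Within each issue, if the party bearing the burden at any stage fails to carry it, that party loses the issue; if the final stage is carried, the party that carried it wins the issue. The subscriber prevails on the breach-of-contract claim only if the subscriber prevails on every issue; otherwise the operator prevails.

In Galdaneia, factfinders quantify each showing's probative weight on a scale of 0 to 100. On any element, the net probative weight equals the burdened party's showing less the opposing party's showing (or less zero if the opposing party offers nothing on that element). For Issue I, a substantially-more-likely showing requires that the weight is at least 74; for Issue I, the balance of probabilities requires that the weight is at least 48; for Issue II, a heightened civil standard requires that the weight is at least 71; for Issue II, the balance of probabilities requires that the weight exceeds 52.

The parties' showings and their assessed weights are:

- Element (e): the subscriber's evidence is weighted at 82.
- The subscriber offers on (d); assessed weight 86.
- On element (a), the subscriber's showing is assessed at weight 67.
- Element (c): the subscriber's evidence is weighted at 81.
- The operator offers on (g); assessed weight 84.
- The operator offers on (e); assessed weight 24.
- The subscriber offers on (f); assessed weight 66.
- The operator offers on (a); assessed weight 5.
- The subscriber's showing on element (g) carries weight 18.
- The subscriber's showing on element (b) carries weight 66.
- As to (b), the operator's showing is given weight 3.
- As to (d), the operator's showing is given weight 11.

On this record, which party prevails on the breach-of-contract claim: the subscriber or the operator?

subscriber

— Issue I —
Stage I.1 (subscriber, the balance of probabilities, weight is at least 48): (a) net 67−5=62 ≥ 48 — meets; (b) net 66−3=63 ≥ 48 — meets.
  All elements met. The subscriber retains the burden for Stage I.2.
Stage I.2 (subscriber, a substantially-more-likely showing, weight is at least 74): (c) 81 ≥ 74 — meets; (d) net 86−11=75 ≥ 74 — meets.
  The subscriber carries the last stage.
All stages carried — the subscriber prevails on this issue.
— Issue II —
Stage II.1 — burden on subscriber; standard: the balance of probabilities (weight exceeds 52).
    (e): 82 − 24 = 58 > 52 [met]
    (f): 66 > 52 [met]
  Stage II.1 carried; the burden shifts to the operator.
Stage II.2 — burden on operator; standard: a heightened civil standard (weight is at least 71).
    (g): 84 − 18 = 66 < 71 [not met]
  The operator does not carry Stage II.2.
The analysis ends at Stage II.2; the subscriber prevails on this issue.
Per-issue: Issue I → subscriber; Issue II → subscriber. The subscriber must prevail on every issue; overall, the subscriber prevails.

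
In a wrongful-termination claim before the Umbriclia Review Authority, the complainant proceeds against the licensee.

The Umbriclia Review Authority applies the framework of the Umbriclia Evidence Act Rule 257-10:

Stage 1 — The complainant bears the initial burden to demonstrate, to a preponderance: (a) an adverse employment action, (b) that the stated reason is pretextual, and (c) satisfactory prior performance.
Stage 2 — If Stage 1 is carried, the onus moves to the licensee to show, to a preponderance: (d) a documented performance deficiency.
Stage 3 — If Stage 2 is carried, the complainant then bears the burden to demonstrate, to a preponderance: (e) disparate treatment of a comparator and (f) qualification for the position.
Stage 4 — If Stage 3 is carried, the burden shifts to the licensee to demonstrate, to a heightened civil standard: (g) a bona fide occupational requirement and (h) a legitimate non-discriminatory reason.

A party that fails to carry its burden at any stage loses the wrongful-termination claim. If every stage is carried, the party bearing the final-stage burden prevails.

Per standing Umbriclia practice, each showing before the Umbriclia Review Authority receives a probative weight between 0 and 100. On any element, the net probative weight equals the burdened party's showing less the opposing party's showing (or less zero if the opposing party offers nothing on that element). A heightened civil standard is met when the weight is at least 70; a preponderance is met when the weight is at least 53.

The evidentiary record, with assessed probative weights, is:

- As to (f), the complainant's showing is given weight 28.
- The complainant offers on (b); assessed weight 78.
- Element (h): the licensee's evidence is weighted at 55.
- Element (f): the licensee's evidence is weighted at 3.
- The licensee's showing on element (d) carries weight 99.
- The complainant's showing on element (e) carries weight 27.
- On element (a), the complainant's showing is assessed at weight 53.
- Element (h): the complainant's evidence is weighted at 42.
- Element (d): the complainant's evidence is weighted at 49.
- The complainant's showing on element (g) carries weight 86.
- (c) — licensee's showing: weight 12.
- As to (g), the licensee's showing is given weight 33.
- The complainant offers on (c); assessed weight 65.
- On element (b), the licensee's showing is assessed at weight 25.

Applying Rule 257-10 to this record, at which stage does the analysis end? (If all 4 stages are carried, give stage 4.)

At Stage 1 the complainant must meet a preponderance (weight is at least 53): on (a) the weight is 53, which does reach 53, so (a) meets the standard; on (b) the weight is 78 less the opposing 25 gives net 53, ≥ 53, so (b) meets the standard; on (c) the weight is 65 less the opposing 12 gives net 53, ≥ 53, so (c) meets the standard.
  The complainant carries Stage 1; the licensee now bears the burden.
At Stage 2 the licensee must meet a preponderance (weight is at least 53): on (d) the weight is 99 less the opposing 49 gives net 50, which does not reach 53, so (d) does not meet the standard.
  The licensee does not carry Stage 2.
The complainant prevails.

stage 2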